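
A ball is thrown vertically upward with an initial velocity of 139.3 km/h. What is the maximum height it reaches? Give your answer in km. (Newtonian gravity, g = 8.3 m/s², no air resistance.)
h_max = v₀²/(2g) (with unit conversion) = 0.0902 km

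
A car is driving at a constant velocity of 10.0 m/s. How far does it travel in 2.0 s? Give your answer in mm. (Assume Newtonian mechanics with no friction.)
d = vt (with unit conversion) = 20000.0 mm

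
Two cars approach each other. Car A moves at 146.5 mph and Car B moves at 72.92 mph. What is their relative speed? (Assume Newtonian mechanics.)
v_rel = v_A + v_B = 146.5 + 72.92 = 219.4 mph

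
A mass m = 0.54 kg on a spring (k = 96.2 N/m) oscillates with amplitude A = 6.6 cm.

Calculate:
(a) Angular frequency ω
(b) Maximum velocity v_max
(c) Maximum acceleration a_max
ω = √(k/m) = √(96.2/0.54) = 13.35 rad/s
v_max = ωA = 13.35×0.066 = 0.8809 m/s
a_max = ω²A = 13.35²×0.066 = 11.76 m/s²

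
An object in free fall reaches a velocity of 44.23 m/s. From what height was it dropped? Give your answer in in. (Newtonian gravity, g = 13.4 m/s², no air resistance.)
h = v²/(2g) (with unit conversion) = 2874.0 in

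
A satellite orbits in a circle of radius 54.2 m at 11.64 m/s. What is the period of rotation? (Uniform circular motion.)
T = 2πr/v = 2π×54.2/11.64 = 29.26 s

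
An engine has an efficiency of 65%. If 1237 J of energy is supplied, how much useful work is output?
W_out = η × W_in = 0.65 × 1237 = 804.05 J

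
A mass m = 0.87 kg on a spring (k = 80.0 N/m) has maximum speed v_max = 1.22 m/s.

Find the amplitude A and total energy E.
½mv²_max = ½kA² → A = v_max√(m/k) = 1.22×√(0.87/80.0) = 0.1272 m = 12.72 cm
E = ½mv²_max = ½×0.87×1.22² = 0.6475 J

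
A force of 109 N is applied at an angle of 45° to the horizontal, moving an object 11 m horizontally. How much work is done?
W = Fd cosθ = 109×11×cos(45°) = 847.82 J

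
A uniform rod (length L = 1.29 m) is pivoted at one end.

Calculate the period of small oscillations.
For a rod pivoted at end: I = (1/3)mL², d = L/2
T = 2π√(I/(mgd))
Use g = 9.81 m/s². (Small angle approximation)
I/m = (1/3)L² = 0.5547 m²; d = L/2 = 0.645 m
T = 2π√(I/(mgd)) = 2π√(0.5547/(9.81×0.645)) = 1.86 s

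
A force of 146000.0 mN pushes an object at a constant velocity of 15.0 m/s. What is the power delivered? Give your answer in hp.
P = Fv = 146 N × 15 m/s = 2190 W = 2.937 hp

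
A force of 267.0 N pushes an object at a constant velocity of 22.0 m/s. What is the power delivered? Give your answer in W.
P = Fv = 267 N × 22 m/s = 5874 W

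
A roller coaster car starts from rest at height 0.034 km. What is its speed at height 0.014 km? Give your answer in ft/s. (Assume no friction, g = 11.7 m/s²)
mgh₁ = ½mv₂² + mgh₂ → v₂ = √(2g(h₁−h₂)) = √(2×11.7×(34−14)) = 21.63 m/s = 70.98 ft/s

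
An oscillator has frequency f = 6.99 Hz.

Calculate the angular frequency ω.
ω = 2πf = 2π×6.99 = 43.92 rad/s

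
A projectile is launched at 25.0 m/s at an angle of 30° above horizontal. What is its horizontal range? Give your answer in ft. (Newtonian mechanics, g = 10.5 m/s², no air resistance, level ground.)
R = v₀² sin(2θ) / g (with unit conversion) = 169.1 ft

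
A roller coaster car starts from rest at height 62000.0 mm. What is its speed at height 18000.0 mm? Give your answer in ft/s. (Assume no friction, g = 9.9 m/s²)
mgh₁ = ½mv₂² + mgh₂ → v₂ = √(2g(h₁−h₂)) = √(2×9.9×(62−18)) = 29.52 m/s = 96.84 ft/s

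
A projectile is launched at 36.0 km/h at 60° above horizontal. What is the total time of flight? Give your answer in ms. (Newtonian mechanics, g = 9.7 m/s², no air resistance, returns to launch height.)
T = 2v₀sin(θ)/g (with unit conversion) = 1786.0 ms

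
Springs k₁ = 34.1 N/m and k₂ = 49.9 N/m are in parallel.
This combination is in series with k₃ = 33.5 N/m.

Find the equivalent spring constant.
k₁₂ = k₁ + k₂ = 84 N/m (parallel)
1/k_eq = 1/k₁₂ + 1/k₃ → k_eq = 23.95 N/m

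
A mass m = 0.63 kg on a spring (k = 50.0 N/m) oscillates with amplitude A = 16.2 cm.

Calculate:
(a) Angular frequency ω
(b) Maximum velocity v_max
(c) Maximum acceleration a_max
ω = √(k/m) = √(50.0/0.63) = 8.909 rad/s
v_max = ωA = 8.909×0.162 = 1.443 m/s
a_max = ω²A = 8.909²×0.162 = 12.86 m/s²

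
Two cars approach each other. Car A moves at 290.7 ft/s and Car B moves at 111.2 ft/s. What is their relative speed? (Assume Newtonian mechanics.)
v_rel = v_A + v_B = 290.7 + 111.2 = 401.9 ft/s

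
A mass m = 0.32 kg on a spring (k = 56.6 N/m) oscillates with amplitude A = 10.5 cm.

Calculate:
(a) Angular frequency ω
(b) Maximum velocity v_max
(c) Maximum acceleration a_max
ω = √(k/m) = √(56.6/0.32) = 13.3 rad/s
v_max = ωA = 13.3×0.105 = 1.396 m/s
a_max = ω²A = 13.3²×0.105 = 18.57 m/s²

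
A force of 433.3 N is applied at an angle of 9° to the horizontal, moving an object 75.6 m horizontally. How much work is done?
W = Fd cosθ = 433.3×75.6×cos(9°) = 32354.0 J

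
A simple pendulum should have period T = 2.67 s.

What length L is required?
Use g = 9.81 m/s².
T = 2π√(L/g) → L = g(T/2π)² = 9.81×(2.67/2π)² = 1.771 m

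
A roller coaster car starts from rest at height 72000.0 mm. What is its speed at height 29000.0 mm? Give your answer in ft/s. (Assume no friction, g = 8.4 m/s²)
mgh₁ = ½mv₂² + mgh₂ → v₂ = √(2g(h₁−h₂)) = √(2×8.4×(72−29)) = 26.88 m/s = 88.18 ft/s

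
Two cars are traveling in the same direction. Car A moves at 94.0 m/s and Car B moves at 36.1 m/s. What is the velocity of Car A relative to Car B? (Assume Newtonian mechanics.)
v_rel = v_A - v_B = 94.0 - 36.1 = 57.9 m/s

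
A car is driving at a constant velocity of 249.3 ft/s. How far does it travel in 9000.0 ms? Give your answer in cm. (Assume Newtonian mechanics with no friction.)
d = vt (with unit conversion) = 68390.0 cm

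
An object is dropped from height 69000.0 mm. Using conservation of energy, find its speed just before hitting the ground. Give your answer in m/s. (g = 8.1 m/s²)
mgh = ½mv² → v = √(2gh) = √(2×8.1×69) = 33.43 m/s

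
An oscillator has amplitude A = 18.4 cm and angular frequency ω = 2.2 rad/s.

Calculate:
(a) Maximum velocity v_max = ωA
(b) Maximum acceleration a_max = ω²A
v_max = ωA = 2.2×0.184 = 0.4048 m/s
a_max = ω²A = 2.2²×0.184 = 0.8906 m/s²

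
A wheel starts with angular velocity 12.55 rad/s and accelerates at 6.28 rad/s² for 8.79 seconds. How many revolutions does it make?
θ = ω₀t + ½αt² = 12.55×8.79 + ½×6.28×8.79² = 352.92 rad
Revolutions = θ/(2π) = 352.92/(2π) = 56.17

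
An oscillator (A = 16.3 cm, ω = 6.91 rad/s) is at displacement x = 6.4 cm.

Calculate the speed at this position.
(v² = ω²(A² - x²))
v = ω√(A² − x²) = 6.91×√(0.163² − 0.064²) = 1.036 m/s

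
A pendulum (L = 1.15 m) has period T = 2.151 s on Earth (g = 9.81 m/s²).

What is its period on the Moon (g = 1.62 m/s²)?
T = 2π√(L/g), so T_moon/T_earth = √(g_earth/g_moon)
T_moon = 2π√(1.15/1.62) = 5.294 s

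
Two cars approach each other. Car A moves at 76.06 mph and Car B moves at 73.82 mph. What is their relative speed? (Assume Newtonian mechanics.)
v_rel = v_A + v_B = 76.06 + 73.82 = 149.9 mph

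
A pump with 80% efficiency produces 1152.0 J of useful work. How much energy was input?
W_in = W_out/η = 1152.0/0.8 = 1440.0 J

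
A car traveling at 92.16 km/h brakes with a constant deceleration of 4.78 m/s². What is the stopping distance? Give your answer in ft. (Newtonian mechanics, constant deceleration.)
d = v₀² / (2a) (with unit conversion) = 224.9 ft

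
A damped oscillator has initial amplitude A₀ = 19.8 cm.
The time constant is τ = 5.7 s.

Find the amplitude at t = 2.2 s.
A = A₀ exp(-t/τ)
A = A₀ exp(−t/τ) = 19.8×exp(−2.2/5.7) = 13.46 cm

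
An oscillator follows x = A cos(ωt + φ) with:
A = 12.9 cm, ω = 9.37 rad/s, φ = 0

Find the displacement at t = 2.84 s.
x = A cos(ωt + φ) = 12.9×cos(9.37×2.84 + 0) = 1.195 cm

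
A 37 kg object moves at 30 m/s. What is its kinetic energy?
KE = ½mv² = ½×37×30² = 16650.0 J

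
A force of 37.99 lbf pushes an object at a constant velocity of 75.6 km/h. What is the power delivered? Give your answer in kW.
P = Fv = 169 N × 21 m/s = 3549 W = 3.549 kW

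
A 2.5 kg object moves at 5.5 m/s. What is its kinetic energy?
KE = ½mv² = ½×2.5×5.5² = 37.8125 J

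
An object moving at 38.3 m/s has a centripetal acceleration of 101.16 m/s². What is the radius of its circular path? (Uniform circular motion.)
r = v²/a_c = 38.3²/101.16 = 14.5 m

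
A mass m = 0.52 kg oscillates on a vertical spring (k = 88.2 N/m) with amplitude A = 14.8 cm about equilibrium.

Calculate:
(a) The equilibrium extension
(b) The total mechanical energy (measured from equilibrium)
x_eq = mg/k = 0.52×9.81/88.2 = 0.05784 m = 5.784 cm
E = ½kA² = ½×88.2×(0.148)² = 0.966 J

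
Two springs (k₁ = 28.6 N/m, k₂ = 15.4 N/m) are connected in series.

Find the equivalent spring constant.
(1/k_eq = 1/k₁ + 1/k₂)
1/k_eq = 1/28.6 + 1/15.4 = 0.0999; k_eq = 10.01 N/m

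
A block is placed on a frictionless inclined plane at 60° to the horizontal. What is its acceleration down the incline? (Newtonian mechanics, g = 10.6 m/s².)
a = g sin(θ) = 10.6 × sin(60°) = 10.6 × 0.866 = 9.18 m/s²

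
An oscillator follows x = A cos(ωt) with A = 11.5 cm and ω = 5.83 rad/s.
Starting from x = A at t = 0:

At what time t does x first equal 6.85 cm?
cos(ωt) = x/A = 6.85/11.5 = 0.5957
ωt = arccos(0.5957) = 0.9327 rad
t = 0.9327/5.83 = 0.16 s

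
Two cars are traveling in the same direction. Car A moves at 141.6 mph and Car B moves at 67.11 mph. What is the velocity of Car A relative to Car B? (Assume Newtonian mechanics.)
v_rel = v_A - v_B = 141.6 - 67.11 = 74.49 mph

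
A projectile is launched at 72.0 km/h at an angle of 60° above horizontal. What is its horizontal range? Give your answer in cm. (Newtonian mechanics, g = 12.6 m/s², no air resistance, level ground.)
R = v₀² sin(2θ) / g (with unit conversion) = 2749.0 cm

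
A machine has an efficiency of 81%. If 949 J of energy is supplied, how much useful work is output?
W_out = η × W_in = 0.81 × 949 = 768.69 J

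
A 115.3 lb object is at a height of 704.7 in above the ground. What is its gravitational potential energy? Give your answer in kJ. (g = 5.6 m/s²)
PE = mgh = 52.3 kg × 5.6 m/s² × 17.9 m = 5242 J = 5.242 kJ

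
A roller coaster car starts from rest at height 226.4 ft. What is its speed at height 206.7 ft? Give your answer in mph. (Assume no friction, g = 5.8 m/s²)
mgh₁ = ½mv₂² + mgh₂ → v₂ = √(2g(h₁−h₂)) = √(2×5.8×(69.01−63)) = 8.346 m/s = 18.67 mph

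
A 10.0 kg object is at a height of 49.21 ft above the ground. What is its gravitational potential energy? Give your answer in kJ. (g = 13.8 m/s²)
PE = mgh = 10 kg × 13.8 m/s² × 15 m = 2070 J = 2.07 kJ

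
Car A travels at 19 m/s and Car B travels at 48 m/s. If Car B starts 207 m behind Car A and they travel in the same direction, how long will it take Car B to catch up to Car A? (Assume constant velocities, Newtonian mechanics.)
Relative speed: v_rel = 48 - 19 = 29 m/s
Time to catch: t = d₀/v_rel = 207/29 = 7.14 s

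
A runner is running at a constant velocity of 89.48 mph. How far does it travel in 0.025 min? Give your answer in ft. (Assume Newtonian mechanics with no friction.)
d = vt (with unit conversion) = 196.9 ft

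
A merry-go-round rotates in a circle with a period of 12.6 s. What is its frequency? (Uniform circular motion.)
f = 1/T = 1/12.6 = 0.0794 Hz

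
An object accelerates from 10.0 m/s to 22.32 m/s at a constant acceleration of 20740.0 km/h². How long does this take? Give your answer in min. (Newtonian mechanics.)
t = (v - v₀)/a (with unit conversion) = 0.1283 min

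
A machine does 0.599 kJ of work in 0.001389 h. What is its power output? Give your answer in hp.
P = W/t = 599 J / 5 s = 119.8 W = 0.1606 hp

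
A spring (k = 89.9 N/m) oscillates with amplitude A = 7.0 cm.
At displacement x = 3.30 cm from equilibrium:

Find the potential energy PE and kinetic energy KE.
E_total = ½kA² = ½×89.9×(0.07)² = 0.2203 J
PE = ½kx² = ½×89.9×(0.033)² = 0.04895 J
KE = E_total − PE = 0.1713 J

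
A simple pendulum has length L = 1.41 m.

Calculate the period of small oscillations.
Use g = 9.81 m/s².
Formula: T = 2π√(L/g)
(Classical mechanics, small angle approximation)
T = 2π√(L/g) = 2π√(1.41/9.81) = 2.382 s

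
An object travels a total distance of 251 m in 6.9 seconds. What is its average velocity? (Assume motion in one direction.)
v_avg = Δd / Δt = 251 / 6.9 = 36.38 m/s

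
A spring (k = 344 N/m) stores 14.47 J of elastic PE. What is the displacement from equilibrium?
PE = ½kx² → x = √(2PE/k) = √(2×14.47/344) = 0.29 m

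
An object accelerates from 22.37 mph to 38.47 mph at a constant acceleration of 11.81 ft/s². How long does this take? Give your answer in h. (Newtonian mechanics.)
t = (v - v₀)/a (with unit conversion) = 0.0005554 h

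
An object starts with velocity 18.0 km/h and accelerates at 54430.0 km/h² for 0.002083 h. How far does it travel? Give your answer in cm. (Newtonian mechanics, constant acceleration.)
d = v₀t + ½at² (with unit conversion) = 15560.0 cm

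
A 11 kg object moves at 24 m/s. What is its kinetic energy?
KE = ½mv² = ½×11×24² = 3168.0 J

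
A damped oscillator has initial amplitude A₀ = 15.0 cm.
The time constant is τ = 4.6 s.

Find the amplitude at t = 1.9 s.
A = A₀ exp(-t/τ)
A = A₀ exp(−t/τ) = 15.0×exp(−1.9/4.6) = 9.925 cm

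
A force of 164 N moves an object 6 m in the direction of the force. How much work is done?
W = Fd = 164×6 = 984.0 J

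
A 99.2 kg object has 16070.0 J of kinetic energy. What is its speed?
KE = ½mv² → v = √(2KE/m) = √(2×16070.0/99.2) = 18.0 m/s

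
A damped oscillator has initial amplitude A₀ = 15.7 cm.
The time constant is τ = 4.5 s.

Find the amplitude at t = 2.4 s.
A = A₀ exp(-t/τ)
A = A₀ exp(−t/τ) = 15.7×exp(−2.4/4.5) = 9.21 cm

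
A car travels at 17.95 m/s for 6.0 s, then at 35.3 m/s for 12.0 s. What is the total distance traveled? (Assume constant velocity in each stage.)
d₁ = v₁t₁ = 17.95 × 6.0 = 107.7 m
d₂ = v₂t₂ = 35.3 × 12.0 = 423.6 m
d_total = 107.7 + 423.6 = 531.3 m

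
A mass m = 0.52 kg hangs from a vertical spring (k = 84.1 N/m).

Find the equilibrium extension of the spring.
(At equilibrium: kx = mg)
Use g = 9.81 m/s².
x_eq = mg/k = 0.52×9.81/84.1 = 0.06066 m = 6.066 cm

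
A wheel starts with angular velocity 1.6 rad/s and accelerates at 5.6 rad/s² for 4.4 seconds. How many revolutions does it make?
θ = ω₀t + ½αt² = 1.6×4.4 + ½×5.6×4.4² = 61.25 rad
Revolutions = θ/(2π) = 61.25/(2π) = 9.75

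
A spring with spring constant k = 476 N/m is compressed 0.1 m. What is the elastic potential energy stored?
PE = ½kx² = ½×476×0.1² = 2.38 J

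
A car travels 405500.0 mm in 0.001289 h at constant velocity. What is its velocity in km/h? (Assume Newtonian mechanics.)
v = d/t (with unit conversion) = 314.6 km/h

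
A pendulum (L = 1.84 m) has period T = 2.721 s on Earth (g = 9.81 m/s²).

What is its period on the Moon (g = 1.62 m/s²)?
T = 2π√(L/g), so T_moon/T_earth = √(g_earth/g_moon)
T_moon = 2π√(1.84/1.62) = 6.696 s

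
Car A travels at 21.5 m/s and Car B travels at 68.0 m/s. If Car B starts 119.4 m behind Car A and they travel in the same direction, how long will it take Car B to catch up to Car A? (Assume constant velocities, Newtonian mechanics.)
Relative speed: v_rel = 68.0 - 21.5 = 46.5 m/s
Time to catch: t = d₀/v_rel = 119.4/46.5 = 2.57 s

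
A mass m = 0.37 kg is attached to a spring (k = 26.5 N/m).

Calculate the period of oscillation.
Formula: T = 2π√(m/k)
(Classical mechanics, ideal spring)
T = 2π√(m/k) = 2π√(0.37/26.5) = 0.7424 s; f = 1/T = 1.347 Hz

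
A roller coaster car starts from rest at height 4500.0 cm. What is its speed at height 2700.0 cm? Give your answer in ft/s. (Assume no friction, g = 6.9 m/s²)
mgh₁ = ½mv₂² + mgh₂ → v₂ = √(2g(h₁−h₂)) = √(2×6.9×(45−27)) = 15.76 m/s = 51.71 ft/s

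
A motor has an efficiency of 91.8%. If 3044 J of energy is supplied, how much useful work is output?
W_out = η × W_in = 0.918 × 3044 = 2794.4 J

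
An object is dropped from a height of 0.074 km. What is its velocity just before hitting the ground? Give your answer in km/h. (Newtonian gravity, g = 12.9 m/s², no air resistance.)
v = √(2gh) (with unit conversion) = 157.3 km/h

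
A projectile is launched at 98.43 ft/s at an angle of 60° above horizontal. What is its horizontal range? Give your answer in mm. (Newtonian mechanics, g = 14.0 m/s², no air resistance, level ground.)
R = v₀² sin(2θ) / g (with unit conversion) = 55680.0 mm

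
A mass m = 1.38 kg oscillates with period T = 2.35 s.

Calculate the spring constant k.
T = 2π√(m/k) → k = m(2π/T)² = 1.38×(2π/2.35)² = 9.865 N/m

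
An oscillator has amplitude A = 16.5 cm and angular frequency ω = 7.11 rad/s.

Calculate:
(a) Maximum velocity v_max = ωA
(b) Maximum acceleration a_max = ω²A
v_max = ωA = 7.11×0.165 = 1.173 m/s
a_max = ω²A = 7.11²×0.165 = 8.341 m/s²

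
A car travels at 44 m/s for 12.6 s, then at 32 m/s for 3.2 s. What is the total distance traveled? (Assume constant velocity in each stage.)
d₁ = v₁t₁ = 44 × 12.6 = 554.4 m
d₂ = v₂t₂ = 32 × 3.2 = 102.4 m
d_total = 554.4 + 102.4 = 656.8 m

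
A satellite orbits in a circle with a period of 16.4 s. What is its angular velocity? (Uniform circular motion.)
ω = 2π/T = 2π/16.4 = 0.3831 rad/s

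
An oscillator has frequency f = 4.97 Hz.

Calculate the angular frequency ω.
ω = 2πf = 2π×4.97 = 31.23 rad/s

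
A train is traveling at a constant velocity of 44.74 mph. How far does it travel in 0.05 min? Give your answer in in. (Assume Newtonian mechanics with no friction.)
d = vt (with unit conversion) = 2362.0 in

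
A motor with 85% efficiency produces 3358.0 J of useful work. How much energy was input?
W_in = W_out/η = 3358.0/0.85 = 3950.6 J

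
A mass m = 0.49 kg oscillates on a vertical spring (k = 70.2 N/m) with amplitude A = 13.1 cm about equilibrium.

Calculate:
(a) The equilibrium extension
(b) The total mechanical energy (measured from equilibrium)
x_eq = mg/k = 0.49×9.81/70.2 = 0.06847 m = 6.847 cm
E = ½kA² = ½×70.2×(0.131)² = 0.6024 J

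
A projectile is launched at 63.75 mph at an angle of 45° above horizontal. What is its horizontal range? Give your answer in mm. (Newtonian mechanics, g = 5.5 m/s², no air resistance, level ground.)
R = v₀² sin(2θ) / g (with unit conversion) = 147700.0 mm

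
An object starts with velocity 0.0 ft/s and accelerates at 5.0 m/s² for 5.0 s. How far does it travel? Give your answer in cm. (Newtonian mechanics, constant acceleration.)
d = v₀t + ½at² (with unit conversion) = 6250.0 cm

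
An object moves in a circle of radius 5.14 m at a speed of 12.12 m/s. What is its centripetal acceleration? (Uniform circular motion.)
a_c = v²/r = 12.12²/5.14 = 146.894/5.14 = 28.58 m/s²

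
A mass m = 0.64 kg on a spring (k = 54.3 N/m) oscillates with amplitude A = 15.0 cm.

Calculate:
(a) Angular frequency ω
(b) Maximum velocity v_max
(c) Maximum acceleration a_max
ω = √(k/m) = √(54.3/0.64) = 9.211 rad/s
v_max = ωA = 9.211×0.15 = 1.382 m/s
a_max = ω²A = 9.211²×0.15 = 12.73 m/s²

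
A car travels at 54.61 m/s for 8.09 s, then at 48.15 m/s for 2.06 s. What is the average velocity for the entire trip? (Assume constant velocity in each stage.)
d₁ = v₁t₁ = 54.61 × 8.09 = 441.795 m
d₂ = v₂t₂ = 48.15 × 2.06 = 99.189 m
d_total = 540.98 m, t_total = 10.15 s
v_avg = d_total/t_total = 540.98/10.15 = 53.3 m/s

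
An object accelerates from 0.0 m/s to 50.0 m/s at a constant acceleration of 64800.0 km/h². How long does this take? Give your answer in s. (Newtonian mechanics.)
t = (v - v₀)/a (with unit conversion) = 10.0 s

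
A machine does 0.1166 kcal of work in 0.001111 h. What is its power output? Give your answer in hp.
P = W/t = 487.9 J / 4 s = 122 W = 0.1636 hp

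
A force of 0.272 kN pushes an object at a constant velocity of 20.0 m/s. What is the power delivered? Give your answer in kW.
P = Fv = 272 N × 20 m/s = 5440 W = 5.44 kW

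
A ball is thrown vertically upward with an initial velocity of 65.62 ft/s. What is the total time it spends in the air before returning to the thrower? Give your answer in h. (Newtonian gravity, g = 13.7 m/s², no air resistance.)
t_total = 2v₀/g (with unit conversion) = 0.0008111 h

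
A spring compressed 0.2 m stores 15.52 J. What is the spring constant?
PE = ½kx² → k = 2PE/x² = 2×15.52/0.2² = 776.0 N/m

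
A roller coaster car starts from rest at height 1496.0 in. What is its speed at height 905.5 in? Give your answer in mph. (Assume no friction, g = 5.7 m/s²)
mgh₁ = ½mv₂² + mgh₂ → v₂ = √(2g(h₁−h₂)) = √(2×5.7×(38−23)) = 13.08 m/s = 29.25 mph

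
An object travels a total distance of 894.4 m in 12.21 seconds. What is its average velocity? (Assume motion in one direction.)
v_avg = Δd / Δt = 894.4 / 12.21 = 73.25 m/s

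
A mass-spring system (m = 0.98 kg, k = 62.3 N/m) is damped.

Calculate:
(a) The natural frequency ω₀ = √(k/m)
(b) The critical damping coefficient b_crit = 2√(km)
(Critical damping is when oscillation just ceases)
ω₀ = √(k/m) = √(62.3/0.98) = 7.973 rad/s
b_crit = 2√(km) = 2√(62.3×0.98) = 15.63 kg/s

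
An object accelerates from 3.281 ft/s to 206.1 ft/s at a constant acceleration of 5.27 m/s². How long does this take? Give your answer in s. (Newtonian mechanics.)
t = (v - v₀)/a (with unit conversion) = 11.73 s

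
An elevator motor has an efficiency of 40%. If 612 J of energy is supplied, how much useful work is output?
W_out = η × W_in = 0.4 × 612 = 244.8 J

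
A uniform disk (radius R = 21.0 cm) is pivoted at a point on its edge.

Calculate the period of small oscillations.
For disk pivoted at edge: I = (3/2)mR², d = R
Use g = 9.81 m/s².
I/m = (3/2)R² = 0.06615 m²; d = R = 0.21 m
T = 2π√((3/2)R²/(gR)) = 2π√(3R/(2g)) = 1.126 s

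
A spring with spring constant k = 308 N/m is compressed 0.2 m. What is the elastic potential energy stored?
PE = ½kx² = ½×308×0.2² = 6.16 J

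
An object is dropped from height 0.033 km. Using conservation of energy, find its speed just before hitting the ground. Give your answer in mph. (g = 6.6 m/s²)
mgh = ½mv² → v = √(2gh) = √(2×6.6×33) = 20.87 m/s = 46.69 mph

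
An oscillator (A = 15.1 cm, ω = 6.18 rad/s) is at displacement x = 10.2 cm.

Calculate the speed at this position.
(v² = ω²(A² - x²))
v = ω√(A² − x²) = 6.18×√(0.151² − 0.102²) = 0.6881 m/s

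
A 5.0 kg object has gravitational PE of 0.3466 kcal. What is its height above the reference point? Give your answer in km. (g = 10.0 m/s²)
PE = mgh → h = PE/(mg) = 1450 J / (5 kg × 10.0 m/s²) = 29 m = 0.029 km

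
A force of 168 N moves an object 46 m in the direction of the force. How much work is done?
W = Fd = 168×46 = 7728.0 J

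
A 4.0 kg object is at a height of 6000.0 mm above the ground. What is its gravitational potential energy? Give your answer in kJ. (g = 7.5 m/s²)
PE = mgh = 4 kg × 7.5 m/s² × 6 m = 180 J = 0.18 kJ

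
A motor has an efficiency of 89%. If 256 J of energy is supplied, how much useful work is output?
W_out = η × W_in = 0.89 × 256 = 227.84 J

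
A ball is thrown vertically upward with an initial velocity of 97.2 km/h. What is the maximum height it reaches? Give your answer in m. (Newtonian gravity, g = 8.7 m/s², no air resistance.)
h_max = v₀²/(2g) (with unit conversion) = 41.9 m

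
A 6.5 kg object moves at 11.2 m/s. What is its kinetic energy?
KE = ½mv² = ½×6.5×11.2² = 407.68 J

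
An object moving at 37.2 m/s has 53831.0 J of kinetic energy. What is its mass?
KE = ½mv² → m = 2KE/v² = 2×53831.0/37.2² = 77.8 kg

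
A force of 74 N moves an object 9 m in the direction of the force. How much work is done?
W = Fd = 74×9 = 666.0 J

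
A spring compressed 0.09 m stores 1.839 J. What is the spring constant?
PE = ½kx² → k = 2PE/x² = 2×1.839/0.09² = 454.1 N/m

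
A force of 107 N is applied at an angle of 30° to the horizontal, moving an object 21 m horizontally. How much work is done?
W = Fd cosθ = 107×21×cos(30°) = 1946.0 J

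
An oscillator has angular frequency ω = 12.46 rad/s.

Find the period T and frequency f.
T = 2π/ω = 2π/12.46 = 0.5043 s; f = ω/2π = 1.983 Hz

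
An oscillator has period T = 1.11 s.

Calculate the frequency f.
f = 1/T = 1/1.11 = 0.9009 Hz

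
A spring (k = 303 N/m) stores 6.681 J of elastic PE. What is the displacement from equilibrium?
PE = ½kx² → x = √(2PE/k) = √(2×6.681/303) = 0.21 m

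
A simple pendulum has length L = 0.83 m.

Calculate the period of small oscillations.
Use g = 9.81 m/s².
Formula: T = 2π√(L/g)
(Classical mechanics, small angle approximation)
T = 2π√(L/g) = 2π√(0.83/9.81) = 1.828 s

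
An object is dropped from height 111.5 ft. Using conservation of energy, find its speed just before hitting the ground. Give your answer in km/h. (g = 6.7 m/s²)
mgh = ½mv² → v = √(2gh) = √(2×6.7×33.99) = 21.34 m/s = 76.82 km/h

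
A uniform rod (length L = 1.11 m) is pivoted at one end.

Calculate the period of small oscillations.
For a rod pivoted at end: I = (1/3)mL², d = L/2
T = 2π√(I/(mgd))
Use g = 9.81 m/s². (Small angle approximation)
I/m = (1/3)L² = 0.4107 m²; d = L/2 = 0.555 m
T = 2π√(I/(mgd)) = 2π√(0.4107/(9.81×0.555)) = 1.726 s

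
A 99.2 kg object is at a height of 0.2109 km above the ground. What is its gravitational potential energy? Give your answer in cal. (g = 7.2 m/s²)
PE = mgh = 99.2 kg × 7.2 m/s² × 210.9 m = 1.506e+05 J = 36000.0 cal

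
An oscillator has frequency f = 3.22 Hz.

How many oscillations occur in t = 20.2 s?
n = f×t = 3.22×20.2 = 65.04 oscillations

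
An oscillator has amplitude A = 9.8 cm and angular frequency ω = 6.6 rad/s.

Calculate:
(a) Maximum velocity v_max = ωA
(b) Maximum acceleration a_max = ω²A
v_max = ωA = 6.6×0.098 = 0.6468 m/s
a_max = ω²A = 6.6²×0.098 = 4.269 m/s²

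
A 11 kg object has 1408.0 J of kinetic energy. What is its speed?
KE = ½mv² → v = √(2KE/m) = √(2×1408.0/11) = 16.0 m/s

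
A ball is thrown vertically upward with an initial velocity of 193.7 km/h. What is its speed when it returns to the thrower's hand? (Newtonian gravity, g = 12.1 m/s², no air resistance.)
By conservation of energy, the ball returns at the same speed = 193.7 km/h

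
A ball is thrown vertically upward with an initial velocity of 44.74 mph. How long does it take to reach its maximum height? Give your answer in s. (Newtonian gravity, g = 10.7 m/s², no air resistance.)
t_up = v₀/g (with unit conversion) = 1.869 s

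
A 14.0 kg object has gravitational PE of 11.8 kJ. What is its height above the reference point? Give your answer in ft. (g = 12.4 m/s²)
PE = mgh → h = PE/(mg) = 1.18e+04 J / (14 kg × 12.4 m/s²) = 67.97 m = 223.0 ft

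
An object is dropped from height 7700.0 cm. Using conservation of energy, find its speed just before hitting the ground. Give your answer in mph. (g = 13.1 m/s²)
mgh = ½mv² → v = √(2gh) = √(2×13.1×77) = 44.92 m/s = 100.5 mph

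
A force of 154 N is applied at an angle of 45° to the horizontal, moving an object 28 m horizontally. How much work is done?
W = Fd cosθ = 154×28×cos(45°) = 3049.0 J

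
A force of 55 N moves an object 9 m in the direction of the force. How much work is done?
W = Fd = 55×9 = 495.0 J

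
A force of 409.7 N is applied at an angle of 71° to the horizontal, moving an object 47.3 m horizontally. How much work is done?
W = Fd cosθ = 409.7×47.3×cos(71°) = 6309.1 J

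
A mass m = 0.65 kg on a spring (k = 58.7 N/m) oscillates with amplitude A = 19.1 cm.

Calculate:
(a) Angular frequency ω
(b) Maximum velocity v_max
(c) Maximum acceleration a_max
ω = √(k/m) = √(58.7/0.65) = 9.503 rad/s
v_max = ωA = 9.503×0.191 = 1.815 m/s
a_max = ω²A = 9.503²×0.191 = 17.25 m/s²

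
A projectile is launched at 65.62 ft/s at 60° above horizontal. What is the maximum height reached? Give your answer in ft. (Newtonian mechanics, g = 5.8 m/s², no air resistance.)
H = v₀²sin²(θ)/(2g) (with unit conversion) = 84.86 ft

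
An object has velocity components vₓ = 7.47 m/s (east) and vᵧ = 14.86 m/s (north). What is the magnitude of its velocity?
|v| = √(vₓ² + vᵧ²) = √(7.47² + 14.86²) = √(276.62) = 16.63 m/s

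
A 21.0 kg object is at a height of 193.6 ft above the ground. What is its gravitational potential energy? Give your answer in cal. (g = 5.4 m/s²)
PE = mgh = 21 kg × 5.4 m/s² × 59.01 m = 6692 J = 1599.0 cal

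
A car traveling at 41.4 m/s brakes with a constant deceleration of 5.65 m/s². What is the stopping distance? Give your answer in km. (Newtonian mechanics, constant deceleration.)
d = v₀² / (2a) (with unit conversion) = 0.1517 km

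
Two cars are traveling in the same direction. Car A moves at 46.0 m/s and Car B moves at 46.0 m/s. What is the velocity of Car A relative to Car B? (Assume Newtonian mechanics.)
v_rel = v_A - v_B = 46.0 - 46.0 = 0.0 m/s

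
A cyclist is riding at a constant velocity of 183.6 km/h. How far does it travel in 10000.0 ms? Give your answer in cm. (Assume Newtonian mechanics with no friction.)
d = vt (with unit conversion) = 51000.0 cm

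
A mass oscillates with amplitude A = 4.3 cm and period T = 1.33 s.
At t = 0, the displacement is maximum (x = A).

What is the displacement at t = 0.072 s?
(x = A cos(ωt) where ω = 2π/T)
ω = 2π/T = 2π/1.33 = 4.724 rad/s
x = A cos(ωt) = 4.3×cos(4.724×0.072) = 4.054 cm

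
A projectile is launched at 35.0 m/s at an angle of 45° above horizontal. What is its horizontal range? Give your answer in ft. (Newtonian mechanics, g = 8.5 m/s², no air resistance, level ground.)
R = v₀² sin(2θ) / g (with unit conversion) = 472.8 ft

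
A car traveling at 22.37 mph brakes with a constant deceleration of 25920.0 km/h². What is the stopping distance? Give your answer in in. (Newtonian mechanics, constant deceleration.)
d = v₀² / (2a) (with unit conversion) = 984.3 in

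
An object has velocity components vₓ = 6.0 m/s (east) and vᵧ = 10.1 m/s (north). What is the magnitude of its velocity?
|v| = √(vₓ² + vᵧ²) = √(6.0² + 10.1²) = √(138.01) = 11.75 m/s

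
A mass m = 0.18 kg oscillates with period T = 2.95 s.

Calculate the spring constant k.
T = 2π√(m/k) → k = m(2π/T)² = 0.18×(2π/2.95)² = 0.8166 N/m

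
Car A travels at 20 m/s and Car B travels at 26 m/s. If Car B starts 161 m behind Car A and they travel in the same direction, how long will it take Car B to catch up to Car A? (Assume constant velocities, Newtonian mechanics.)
Relative speed: v_rel = 26 - 20 = 6 m/s
Time to catch: t = d₀/v_rel = 161/6 = 26.83 s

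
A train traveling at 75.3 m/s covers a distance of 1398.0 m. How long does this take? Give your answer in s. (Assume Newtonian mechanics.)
t = d/v = 18.57 s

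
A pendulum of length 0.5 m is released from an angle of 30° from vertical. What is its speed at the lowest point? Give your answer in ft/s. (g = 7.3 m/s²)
h = L(1 − cosθ) = 0.5×(1 − cos30°) = 0.06699 m
v = √(2gh) = √(2×7.3×0.06699) = 0.9889 m/s = 3.245 ft/s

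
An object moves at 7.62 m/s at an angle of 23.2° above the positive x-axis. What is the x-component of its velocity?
vₓ = v cos(θ) = 7.62 × cos(23.2°) = 7.0 m/s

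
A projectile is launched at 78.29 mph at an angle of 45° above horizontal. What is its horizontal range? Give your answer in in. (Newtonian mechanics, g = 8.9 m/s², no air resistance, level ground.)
R = v₀² sin(2θ) / g (with unit conversion) = 5419.0 in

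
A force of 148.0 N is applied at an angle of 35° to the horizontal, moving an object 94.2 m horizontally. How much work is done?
W = Fd cosθ = 148.0×94.2×cos(35°) = 11420.0 J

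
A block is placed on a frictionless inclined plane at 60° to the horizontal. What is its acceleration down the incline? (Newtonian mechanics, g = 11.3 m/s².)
a = g sin(θ) = 11.3 × sin(60°) = 11.3 × 0.866 = 9.79 m/s²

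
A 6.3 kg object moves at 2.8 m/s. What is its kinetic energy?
KE = ½mv² = ½×6.3×2.8² = 24.696 J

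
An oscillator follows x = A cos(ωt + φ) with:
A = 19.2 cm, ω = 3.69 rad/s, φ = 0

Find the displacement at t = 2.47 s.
x = A cos(ωt + φ) = 19.2×cos(3.69×2.47 + 0) = -18.28 cm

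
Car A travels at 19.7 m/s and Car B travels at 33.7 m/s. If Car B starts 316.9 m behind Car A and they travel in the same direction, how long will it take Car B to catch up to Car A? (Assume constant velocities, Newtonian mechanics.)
Relative speed: v_rel = 33.7 - 19.7 = 14 m/s
Time to catch: t = d₀/v_rel = 316.9/14 = 22.64 s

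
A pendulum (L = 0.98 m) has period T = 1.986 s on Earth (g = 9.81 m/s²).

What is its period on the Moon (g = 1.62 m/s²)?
T = 2π√(L/g), so T_moon/T_earth = √(g_earth/g_moon)
T_moon = 2π√(0.98/1.62) = 4.887 s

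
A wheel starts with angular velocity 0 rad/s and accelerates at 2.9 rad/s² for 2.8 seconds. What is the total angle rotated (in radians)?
θ = ω₀t + ½αt² = 0×2.8 + ½×2.9×2.8² = 11.37 rad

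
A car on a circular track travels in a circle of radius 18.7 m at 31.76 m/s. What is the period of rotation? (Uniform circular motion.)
T = 2πr/v = 2π×18.7/31.76 = 3.7 s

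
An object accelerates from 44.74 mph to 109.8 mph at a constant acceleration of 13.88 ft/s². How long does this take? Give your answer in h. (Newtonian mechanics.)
t = (v - v₀)/a (with unit conversion) = 0.00191 h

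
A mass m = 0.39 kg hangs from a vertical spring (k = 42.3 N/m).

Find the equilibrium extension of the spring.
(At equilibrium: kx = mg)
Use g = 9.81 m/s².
x_eq = mg/k = 0.39×9.81/42.3 = 0.09045 m = 9.045 cm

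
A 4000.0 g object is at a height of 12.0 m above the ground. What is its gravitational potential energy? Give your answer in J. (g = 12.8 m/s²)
PE = mgh = 4 kg × 12.8 m/s² × 12 m = 614.4 J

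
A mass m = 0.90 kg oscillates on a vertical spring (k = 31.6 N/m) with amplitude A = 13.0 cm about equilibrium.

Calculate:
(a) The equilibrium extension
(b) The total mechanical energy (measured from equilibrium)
x_eq = mg/k = 0.9×9.81/31.6 = 0.2794 m = 27.94 cm
E = ½kA² = ½×31.6×(0.13)² = 0.267 J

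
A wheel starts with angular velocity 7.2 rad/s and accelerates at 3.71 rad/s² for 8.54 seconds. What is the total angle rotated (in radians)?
θ = ω₀t + ½αt² = 7.2×8.54 + ½×3.71×8.54² = 196.78 rad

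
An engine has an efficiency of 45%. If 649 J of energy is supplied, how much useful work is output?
W_out = η × W_in = 0.45 × 649 = 292.05 J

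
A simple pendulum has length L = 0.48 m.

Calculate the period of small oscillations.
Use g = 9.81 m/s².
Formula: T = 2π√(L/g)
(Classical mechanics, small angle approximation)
T = 2π√(L/g) = 2π√(0.48/9.81) = 1.39 s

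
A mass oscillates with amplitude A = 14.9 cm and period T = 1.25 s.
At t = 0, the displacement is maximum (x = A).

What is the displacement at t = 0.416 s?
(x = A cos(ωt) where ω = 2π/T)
ω = 2π/T = 2π/1.25 = 5.027 rad/s
x = A cos(ωt) = 14.9×cos(5.027×0.416) = -7.407 cm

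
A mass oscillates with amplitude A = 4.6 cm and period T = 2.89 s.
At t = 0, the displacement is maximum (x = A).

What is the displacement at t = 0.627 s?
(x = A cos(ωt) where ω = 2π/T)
ω = 2π/T = 2π/2.89 = 2.174 rad/s
x = A cos(ωt) = 4.6×cos(2.174×0.627) = 0.9482 cm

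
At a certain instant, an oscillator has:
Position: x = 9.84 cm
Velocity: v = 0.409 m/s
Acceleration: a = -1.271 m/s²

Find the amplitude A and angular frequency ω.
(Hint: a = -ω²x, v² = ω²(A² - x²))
a = −ω²x → ω = √(|a|/x) = √(1.271/0.0984) = 3.594 rad/s
v² = ω²(A² − x²) → A = √(x² + v²/ω²) = √(0.0984² + 0.409²/3.594²) = 0.1504 m = 15.04 cm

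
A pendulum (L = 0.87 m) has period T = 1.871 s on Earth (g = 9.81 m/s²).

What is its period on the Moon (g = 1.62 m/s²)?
T = 2π√(L/g), so T_moon/T_earth = √(g_earth/g_moon)
T_moon = 2π√(0.87/1.62) = 4.604 s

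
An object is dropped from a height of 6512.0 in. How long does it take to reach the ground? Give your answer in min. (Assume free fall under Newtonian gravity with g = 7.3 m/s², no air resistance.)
t = √(2h/g) (with unit conversion) = 0.1122 min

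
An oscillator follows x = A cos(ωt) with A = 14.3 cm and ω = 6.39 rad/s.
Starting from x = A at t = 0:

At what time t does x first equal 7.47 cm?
cos(ωt) = x/A = 7.47/14.3 = 0.5224
ωt = arccos(0.5224) = 1.021 rad
t = 1.021/6.39 = 0.1598 s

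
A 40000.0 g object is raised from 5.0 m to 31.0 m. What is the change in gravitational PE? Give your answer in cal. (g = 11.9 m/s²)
ΔPE = mg(h₂ − h₁) = 40 kg × 11.9 m/s² × (31 − 5) m = 1.238e+04 J = 2958.0 cal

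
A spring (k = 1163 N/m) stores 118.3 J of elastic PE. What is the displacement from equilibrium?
PE = ½kx² → x = √(2PE/k) = √(2×118.3/1163) = 0.451 m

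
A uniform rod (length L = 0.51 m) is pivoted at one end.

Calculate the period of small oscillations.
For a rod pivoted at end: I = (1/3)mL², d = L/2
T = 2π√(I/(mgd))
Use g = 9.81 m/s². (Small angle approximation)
I/m = (1/3)L² = 0.0867 m²; d = L/2 = 0.255 m
T = 2π√(I/(mgd)) = 2π√(0.0867/(9.81×0.255)) = 1.17 s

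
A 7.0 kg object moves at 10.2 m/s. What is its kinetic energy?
KE = ½mv² = ½×7.0×10.2² = 364.14 J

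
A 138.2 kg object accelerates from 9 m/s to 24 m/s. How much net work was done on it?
W_net = ΔKE = ½m(v₂² − v₁²) = ½×138.2×(24² − 9²) = 34204.5 J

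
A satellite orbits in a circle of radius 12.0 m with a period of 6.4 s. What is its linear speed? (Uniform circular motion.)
v = 2πr/T = 2π×12.0/6.4 = 11.78 m/s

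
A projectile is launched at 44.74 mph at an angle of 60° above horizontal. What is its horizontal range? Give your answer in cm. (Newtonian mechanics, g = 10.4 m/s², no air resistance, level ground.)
R = v₀² sin(2θ) / g (with unit conversion) = 3331.0 cm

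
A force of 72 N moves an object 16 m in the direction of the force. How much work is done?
W = Fd = 72×16 = 1152.0 J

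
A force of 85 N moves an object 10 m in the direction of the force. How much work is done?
W = Fd = 85×10 = 850.0 J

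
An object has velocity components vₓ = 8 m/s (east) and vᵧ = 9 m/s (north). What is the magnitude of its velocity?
|v| = √(vₓ² + vᵧ²) = √(8² + 9²) = √(145) = 12.04 m/s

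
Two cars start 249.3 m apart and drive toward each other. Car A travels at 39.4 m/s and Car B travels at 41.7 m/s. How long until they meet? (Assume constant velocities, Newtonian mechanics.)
Combined speed: v_combined = 39.4 + 41.7 = 81.1 m/s
Time to meet: t = d/81.1 = 249.3/81.1 = 3.07 s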